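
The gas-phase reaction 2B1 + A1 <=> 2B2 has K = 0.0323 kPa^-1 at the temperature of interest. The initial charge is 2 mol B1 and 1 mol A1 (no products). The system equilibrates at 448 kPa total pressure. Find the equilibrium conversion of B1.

X = 0.607

Let X = conversion of B1 (basis 2 mol B1); extent of reaction ξ = X.
At extent ξ: n_B1 = 2 − 2X; n_A1 = 1 − X; n_B2 = 2X.
n_T = Σnᵢ = 3 − X.
With p_i = (n_i/n_T)P, K = p_B2^2 / (p_B1^2 p_A1).
This yields a degree-3 equation in X; solving on (0,1), X = 0.607.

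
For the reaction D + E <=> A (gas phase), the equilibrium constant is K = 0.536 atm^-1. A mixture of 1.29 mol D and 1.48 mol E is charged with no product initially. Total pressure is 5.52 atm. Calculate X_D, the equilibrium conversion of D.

Basis: 1.29 mol D initially; let X = conversion of D. Extent ξ = 1.29X.
Species balance: n_D = 1.29 − 1.29X; n_E = 1.48 − 1.29X; n_A = 1.29X.
n_T = Σnᵢ = 2.77 − 1.29X.
Mole fractions y_i = n_i/n_T; K = p_A / (p_D p_E) with p_i = y_i·P.
Equating to 0.536 atm^-1 and solving on 0 < X < 1: X = 0.530.

X = 0.530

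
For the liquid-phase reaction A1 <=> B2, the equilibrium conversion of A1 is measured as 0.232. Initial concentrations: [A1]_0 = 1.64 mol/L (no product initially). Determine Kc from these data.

Kc = 0.302

Let X = conversion of A1.
Concentrations: [A1] = 1.64 − 1.64X; [B2] = 1.64X.
At X = 0.232: [A1] = 1.26, [B2] = 0.38.
Kc = [B2] / ([A1]) = 0.302.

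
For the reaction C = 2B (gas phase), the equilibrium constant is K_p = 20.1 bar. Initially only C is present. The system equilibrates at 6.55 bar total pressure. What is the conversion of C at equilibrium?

X = 0.659

Take 1 mol C as basis and let X be its fractional conversion, so ξ = X.
Mole table: n_C = 1 − X; n_B = 2X.
Summing: n_T = 1 + X.
y_i = n_i/n_T, p_i = y_i·P. K_p = p_B^2 / (p_C).
Setting this equal to 20.1 bar and taking the physical root (0 < X < 1) gives X = 0.659.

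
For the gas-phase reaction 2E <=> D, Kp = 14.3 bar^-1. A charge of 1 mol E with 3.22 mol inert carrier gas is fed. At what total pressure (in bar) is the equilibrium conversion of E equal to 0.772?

P = 1.99 bar

Basis: 1 mol E initially; let X = conversion of E. Extent ξ = 0.5X.
At extent ξ: n_E = 1 − X; n_D = 0.5X; n_I = 3.22 (inert).
n_T = Σnᵢ = 4.22 − 0.5X.
Kp = p_D / (p_E^2) with p_i = (n_i/n_T)·P.
At X = 0.772: the mole-fraction product g(X) = Π y_i^ν_i = 28.47. Since Kp = g(X)·P^{-1}, P = (g/Kp)^(1/1) = (28.47/14.3)^(1/1) = 1.99 bar.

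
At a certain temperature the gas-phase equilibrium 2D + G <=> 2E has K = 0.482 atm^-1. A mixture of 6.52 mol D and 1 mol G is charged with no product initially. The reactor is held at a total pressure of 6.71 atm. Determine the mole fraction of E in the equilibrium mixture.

y_E = 0.234

Let X = conversion of G (basis 1 mol G); extent of reaction ξ = X.
Species balance: n_D = 6.52 − 2X; n_G = 1 − X; n_E = 2X.
Summing: n_T = 7.52 − X.
With p_i = (n_i/n_T)P, K = p_E^2 / (p_D^2 p_G).
This yields a degree-3 equation in X; solving on (0,1), X = 0.788.
Then n_E = 1.58, n_T = 6.73, so y_E = 0.234.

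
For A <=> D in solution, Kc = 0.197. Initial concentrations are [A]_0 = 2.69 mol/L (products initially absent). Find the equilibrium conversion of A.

Let X = conversion of A; extent ξ = 2.69·X mol/L.
Concentrations: [A] = 2.69 − 2.69X; [D] = 2.69X.
Kc = [D] / ([A]).
Solving Kc = 0.197 for X ∈ (0,1): X = 0.165.

X = 0.165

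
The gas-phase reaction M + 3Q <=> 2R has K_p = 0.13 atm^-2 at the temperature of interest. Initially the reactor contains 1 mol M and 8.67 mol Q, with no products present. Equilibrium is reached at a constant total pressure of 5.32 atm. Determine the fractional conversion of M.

X = 0.810

Basis: 1 mol M initially; let X = conversion of M. Extent ξ = X.
Mole table: n_M = 1 − X; n_Q = 8.67 − 3X; n_R = 2X.
Total moles n_T = 9.67 − 2X.
y_i = n_i/n_T, p_i = y_i·P. K_p = p_R^2 / (p_M p_Q^3).
This yields a degree-4 equation in X; solving on (0,1), X = 0.810.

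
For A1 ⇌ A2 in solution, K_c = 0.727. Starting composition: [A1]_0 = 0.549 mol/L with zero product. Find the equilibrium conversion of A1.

Let X = conversion of A1; extent ξ = 0.549·X mol/L.
Concentrations: [A1] = 0.549 − 0.549X; [A2] = 0.549X.
K_c = [A2] / ([A1]).
Setting equal to 0.727 and solving for X on (0,1) gives X = 0.421.

X = 0.421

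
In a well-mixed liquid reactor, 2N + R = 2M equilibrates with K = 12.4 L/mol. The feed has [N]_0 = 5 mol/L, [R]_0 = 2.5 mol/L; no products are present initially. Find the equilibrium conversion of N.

X = 0.740

Let X = conversion of N; extent ξ = 5X/2 mol/L.
Concentrations: [N] = 5 − 5X; [R] = 2.5 − 2.5X; [M] = 5X.
K = [M]^2 / ([N]^2 [R]).
Solving K = 12.4 for X ∈ (0,1): X = 0.740.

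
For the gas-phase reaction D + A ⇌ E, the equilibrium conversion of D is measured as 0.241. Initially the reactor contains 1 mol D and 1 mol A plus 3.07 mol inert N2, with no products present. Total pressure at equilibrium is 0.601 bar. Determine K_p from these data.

K_p = 3.36 bar^-1

Let X = conversion of D (basis 1 mol D); extent of reaction ξ = X.
Species balance: n_D = 1 − X; n_A = 1 − X; n_E = X; n_I = 3.07 (inert).
Total moles n_T = 5.07 − X.
At X = 0.241: n_D = 0.759, n_A = 0.759, n_E = 0.241, n_T = 4.83.
p_i = (n_i/n_T)·P. K_p = p_E / (p_D p_A) = 3.36 bar^-1.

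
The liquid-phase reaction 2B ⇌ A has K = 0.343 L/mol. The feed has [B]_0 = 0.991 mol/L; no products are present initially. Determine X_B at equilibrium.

Let X = conversion of B; extent ξ = 0.991X/2 mol/L.
Concentrations: [B] = 0.991 − 0.991X; [A] = 0.495X.
K = [A] / ([B]^2).
Solving K = 0.343 for X ∈ (0,1): X = 0.317.

X = 0.317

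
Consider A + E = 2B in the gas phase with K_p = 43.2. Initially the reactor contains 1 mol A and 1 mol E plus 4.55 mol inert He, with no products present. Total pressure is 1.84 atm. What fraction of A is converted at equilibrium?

Take 1 mol A as basis and let X be its fractional conversion, so ξ = X.
Mole table: n_A = 1 − X; n_E = 1 − X; n_B = 2X; n_I = 4.55 (inert).
n_T stays at 6.55 (no change in mole number).
y_i = n_i/n_T, p_i = y_i·P. K_p = p_B^2 / (p_A p_E).
This yields a degree-2 equation in X; solving on (0,1), X = 0.767.

X = 0.767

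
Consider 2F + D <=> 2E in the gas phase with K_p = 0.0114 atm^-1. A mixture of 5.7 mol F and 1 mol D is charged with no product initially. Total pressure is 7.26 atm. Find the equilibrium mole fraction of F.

y_F = 0.805

Basis: 1 mol D initially; let X = conversion of D. Extent ξ = X.
At extent ξ: n_F = 5.7 − 2X; n_D = 1 − X; n_E = 2X.
n_T = Σnᵢ = 6.7 − X.
y_i = n_i/n_T, p_i = y_i·P. K_p = p_E^2 / (p_F^2 p_D).
Substituting and setting equal to 0.0114 atm^-1 gives a polynomial in X; the root in (0,1) is X = 0.254.
Then n_F = 5.19, n_T = 6.45, so y_F = 0.805.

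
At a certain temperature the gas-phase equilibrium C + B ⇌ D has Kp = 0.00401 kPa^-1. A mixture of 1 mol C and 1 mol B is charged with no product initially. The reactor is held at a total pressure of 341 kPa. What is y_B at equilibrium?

Take 1 mol C as basis and let X be its fractional conversion, so ξ = X.
Mole table: n_C = 1 − X; n_B = 1 − X; n_D = X.
Summing: n_T = 2 − X.
y_i = n_i/n_T, p_i = y_i·P. Kp = p_D / (p_C p_B).
Substituting and setting equal to 0.00401 kPa^-1 gives a polynomial in X; the root in (0,1) is X = 0.350.
Then n_B = 0.65, n_T = 1.65, so y_B = 0.394.

y_B = 0.394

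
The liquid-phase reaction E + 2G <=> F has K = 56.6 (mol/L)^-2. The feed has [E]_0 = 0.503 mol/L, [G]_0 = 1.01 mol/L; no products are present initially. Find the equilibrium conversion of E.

Let X = conversion of E; extent ξ = 0.503·X mol/L.
Concentrations: [E] = 0.503 − 0.503X; [G] = 1.01 − 1.01X; [F] = 0.503X.
K = [F] / ([E] [G]^2).
Solving K = 56.6 for X ∈ (0,1): X = 0.765.

X = 0.765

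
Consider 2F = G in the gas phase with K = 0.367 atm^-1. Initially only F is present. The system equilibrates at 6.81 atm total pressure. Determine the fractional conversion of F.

Basis: 1 mol F initially; let X = conversion of F. Extent ξ = 0.5X.
Species balance: n_F = 1 − X; n_G = 0.5X.
n_T = Σnᵢ = 1 − 0.5X.
With p_i = (n_i/n_T)P, K = p_G / (p_F^2).
Setting this equal to 0.367 atm^-1 and taking the physical root (0 < X < 1) gives X = 0.698.

X = 0.698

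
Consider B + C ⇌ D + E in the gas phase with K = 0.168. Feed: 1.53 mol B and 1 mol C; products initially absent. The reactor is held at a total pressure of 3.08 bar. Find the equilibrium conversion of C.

X = 0.356

Take 1 mol C as basis and let X be its fractional conversion, so ξ = X.
Moles: n_B = 1.53 − X; n_C = 1 − X; n_D = X; n_E = X.
Since Δν = 0, n_T = 2.53 throughout.
Mole fractions y_i = n_i/n_T; K = p_D p_E / (p_B p_C) with p_i = y_i·P.
Equating to 0.168 and solving on 0 < X < 1: X = 0.356.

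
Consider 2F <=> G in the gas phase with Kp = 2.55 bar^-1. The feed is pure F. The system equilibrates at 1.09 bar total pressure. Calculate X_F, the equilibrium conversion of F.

X = 0.713

Let X = conversion of F (basis 1 mol F); extent of reaction ξ = 0.5X.
Species balance: n_F = 1 − X; n_G = 0.5X.
n_T = Σnᵢ = 1 − 0.5X.
Mole fractions y_i = n_i/n_T; Kp = p_G / (p_F^2) with p_i = y_i·P.
Equating to 2.55 bar^-1 and solving on 0 < X < 1: X = 0.713.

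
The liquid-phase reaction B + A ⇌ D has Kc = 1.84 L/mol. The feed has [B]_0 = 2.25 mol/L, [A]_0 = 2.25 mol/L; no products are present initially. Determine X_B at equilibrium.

Let X = conversion of B; extent ξ = 2.25·X mol/L.
Concentrations: [B] = 2.25 − 2.25X; [A] = 2.25 − 2.25X; [D] = 2.25X.
Kc = [D] / ([B] [A]).
Setting equal to 1.84 and solving for X on (0,1) gives X = 0.615.

X = 0.615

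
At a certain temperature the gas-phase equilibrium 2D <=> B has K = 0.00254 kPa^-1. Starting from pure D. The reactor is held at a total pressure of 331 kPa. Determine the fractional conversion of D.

Take 1 mol D as basis and let X be its fractional conversion, so ξ = 0.5X.
Species balance: n_D = 1 − X; n_B = 0.5X.
Total moles n_T = 1 − 0.5X.
y_i = n_i/n_T, p_i = y_i·P. K = p_B / (p_D^2).
Setting this equal to 0.00254 kPa^-1 and taking the physical root (0 < X < 1) gives X = 0.521.

X = 0.521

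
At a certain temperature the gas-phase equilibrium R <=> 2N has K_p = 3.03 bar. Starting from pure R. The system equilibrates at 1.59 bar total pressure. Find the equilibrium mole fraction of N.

Take 1 mol R as basis and let X be its fractional conversion, so ξ = X.
Moles: n_R = 1 − X; n_N = 2X.
Total moles n_T = 1 + X.
With p_i = (n_i/n_T)P, K_p = p_N^2 / (p_R).
Setting this equal to 3.03 bar and taking the physical root (0 < X < 1) gives X = 0.568.
Then n_N = 1.14, n_T = 1.57, so y_N = 0.725.

y_N = 0.725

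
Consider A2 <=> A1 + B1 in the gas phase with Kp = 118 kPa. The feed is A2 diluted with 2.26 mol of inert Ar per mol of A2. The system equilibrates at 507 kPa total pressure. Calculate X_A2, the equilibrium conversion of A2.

X = 0.600

Take 1 mol A2 as basis and let X be its fractional conversion, so ξ = X.
Mole table: n_A2 = 1 − X; n_A1 = X; n_B1 = X; n_I = 2.26 (inert).
Total moles n_T = 3.26 + X.
y_i = n_i/n_T, p_i = y_i·P. Kp = p_A1 p_B1 / (p_A2).
Setting this equal to 118 kPa and taking the physical root (0 < X < 1) gives X = 0.600.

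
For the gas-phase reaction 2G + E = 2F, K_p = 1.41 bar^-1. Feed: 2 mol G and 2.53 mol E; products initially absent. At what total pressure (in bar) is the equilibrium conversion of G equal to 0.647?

Let X = conversion of G (basis 2 mol G); extent of reaction ξ = X.
Species balance: n_G = 2 − 2X; n_E = 2.53 − X; n_F = 2X.
n_T = Σnᵢ = 4.53 − X.
K_p = p_F^2 / (p_G^2 p_E) with p_i = (n_i/n_T)·P.
At X = 0.647: the mole-fraction product g(X) = Π y_i^ν_i = 6.927. Since K_p = g(X)·P^{-1}, P = (g/K_p)^(1/1) = (6.927/1.41)^(1/1) = 4.91 bar.

P = 4.91 bar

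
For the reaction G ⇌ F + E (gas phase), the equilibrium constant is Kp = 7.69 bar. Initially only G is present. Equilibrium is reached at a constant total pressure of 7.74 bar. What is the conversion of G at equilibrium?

Take 1 mol G as basis and let X be its fractional conversion, so ξ = X.
Mole table: n_G = 1 − X; n_F = X; n_E = X.
Total moles n_T = 1 + X.
With p_i = (n_i/n_T)P, Kp = p_F p_E / (p_G).
Equating to 7.69 bar and solving on 0 < X < 1: X = 0.706.

X = 0.706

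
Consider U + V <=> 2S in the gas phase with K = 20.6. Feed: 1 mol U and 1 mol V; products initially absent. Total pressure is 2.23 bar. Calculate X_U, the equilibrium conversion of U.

X = 0.694

Take 1 mol U as basis and let X be its fractional conversion, so ξ = X.
Moles: n_U = 1 − X; n_V = 1 − X; n_S = 2X.
n_T stays at 2 (no change in mole number).
y_i = n_i/n_T, p_i = y_i·P. K = p_S^2 / (p_U p_V).
This yields a degree-2 equation in X; solving on (0,1), X = 0.694.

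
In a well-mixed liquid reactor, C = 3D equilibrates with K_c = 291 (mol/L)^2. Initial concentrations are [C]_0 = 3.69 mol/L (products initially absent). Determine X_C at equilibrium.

Let X = conversion of C; extent ξ = 3.69·X mol/L.
Concentrations: [C] = 3.69 − 3.69X; [D] = 11.1X.
K_c = [D]^3 / ([C]).
Solving K_c = 291 for X ∈ (0,1): X = 0.651.

X = 0.651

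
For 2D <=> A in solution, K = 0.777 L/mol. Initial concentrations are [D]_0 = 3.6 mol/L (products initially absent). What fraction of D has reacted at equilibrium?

X = 0.657

Let X = conversion of D; extent ξ = 3.6X/2 mol/L.
Concentrations: [D] = 3.6 − 3.6X; [A] = 1.8X.
K = [A] / ([D]^2).
This equals 0.777 at X = 0.657 (the root in 0 < X < 1).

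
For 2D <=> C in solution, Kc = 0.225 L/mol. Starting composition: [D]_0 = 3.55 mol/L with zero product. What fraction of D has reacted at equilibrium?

Let X = conversion of D; extent ξ = 3.55X/2 mol/L.
Concentrations: [D] = 3.55 − 3.55X; [C] = 1.77X.
Kc = [C] / ([D]^2).
Solving Kc = 0.225 for X ∈ (0,1): X = 0.462.

X = 0.462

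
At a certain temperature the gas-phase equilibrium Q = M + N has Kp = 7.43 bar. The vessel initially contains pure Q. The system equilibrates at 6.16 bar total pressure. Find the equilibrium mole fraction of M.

y_M = 0.425

Take 1 mol Q as basis and let X be its fractional conversion, so ξ = X.
Moles: n_Q = 1 − X; n_M = X; n_N = X.
n_T = Σnᵢ = 1 + X.
Mole fractions y_i = n_i/n_T; Kp = p_M p_N / (p_Q) with p_i = y_i·P.
Equating to 7.43 bar and solving on 0 < X < 1: X = 0.739.
Then n_M = 0.739, n_T = 1.74, so y_M = 0.425.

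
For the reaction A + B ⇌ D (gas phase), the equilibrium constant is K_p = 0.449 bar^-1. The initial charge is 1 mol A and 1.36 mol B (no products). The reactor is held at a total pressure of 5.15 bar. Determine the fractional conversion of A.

X = 0.514

Take 1 mol A as basis and let X be its fractional conversion, so ξ = X.
Species balance: n_A = 1 − X; n_B = 1.36 − X; n_D = X.
Total moles n_T = 2.36 − X.
y_i = n_i/n_T, p_i = y_i·P. K_p = p_D / (p_A p_B).
Setting this equal to 0.449 bar^-1 and taking the physical root (0 < X < 1) gives X = 0.514.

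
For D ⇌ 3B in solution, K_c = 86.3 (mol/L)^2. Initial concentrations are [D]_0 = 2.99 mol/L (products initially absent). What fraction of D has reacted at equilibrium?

Let X = conversion of D; extent ξ = 2.99·X mol/L.
Concentrations: [D] = 2.99 − 2.99X; [B] = 8.97X.
K_c = [B]^3 / ([D]).
Setting equal to 86.3 and solving for X on (0,1) gives X = 0.546.

X = 0.546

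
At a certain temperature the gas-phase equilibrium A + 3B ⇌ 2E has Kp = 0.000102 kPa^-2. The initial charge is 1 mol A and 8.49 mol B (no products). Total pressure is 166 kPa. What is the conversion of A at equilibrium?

X = 0.772

Let X = conversion of A (basis 1 mol A); extent of reaction ξ = X.
Mole table: n_A = 1 − X; n_B = 8.49 − 3X; n_E = 2X.
Summing: n_T = 9.49 − 2X.
y_i = n_i/n_T, p_i = y_i·P. Kp = p_E^2 / (p_A p_B^3).
This yields a degree-4 equation in X; solving on (0,1), X = 0.772.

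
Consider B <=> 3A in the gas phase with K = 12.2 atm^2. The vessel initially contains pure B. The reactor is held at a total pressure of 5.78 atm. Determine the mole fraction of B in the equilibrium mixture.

Let X = conversion of B (basis 1 mol B); extent of reaction ξ = X.
Species balance: n_B = 1 − X; n_A = 3X.
Summing: n_T = 1 + 2X.
Mole fractions y_i = n_i/n_T; K = p_A^3 / (p_B) with p_i = y_i·P.
Substituting and setting equal to 12.2 atm^2 gives a polynomial in X; the root in (0,1) is X = 0.288.
Then n_B = 0.712, n_T = 1.58, so y_B = 0.452.

y_B = 0.452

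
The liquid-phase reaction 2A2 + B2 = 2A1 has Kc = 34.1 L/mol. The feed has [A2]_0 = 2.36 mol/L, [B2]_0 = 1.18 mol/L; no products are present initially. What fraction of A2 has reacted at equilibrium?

Let X = conversion of A2; extent ξ = 2.36X/2 mol/L.
Concentrations: [A2] = 2.36 − 2.36X; [B2] = 1.18 − 1.18X; [A1] = 2.36X.
Kc = [A1]^2 / ([A2]^2 [B2]).
This equals 34.1 at X = 0.758 (the root in 0 < X < 1).

X = 0.758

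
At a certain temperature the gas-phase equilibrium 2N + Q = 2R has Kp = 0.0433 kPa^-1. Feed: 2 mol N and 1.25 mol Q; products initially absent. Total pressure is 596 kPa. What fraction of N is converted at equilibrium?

Let X = conversion of N (basis 2 mol N); extent of reaction ξ = X.
At extent ξ: n_N = 2 − 2X; n_Q = 1.25 − X; n_R = 2X.
Total moles n_T = 3.25 − X.
y_i = n_i/n_T, p_i = y_i·P. Kp = p_R^2 / (p_N^2 p_Q).
This yields a degree-3 equation in X; solving on (0,1), X = 0.702.

X = 0.702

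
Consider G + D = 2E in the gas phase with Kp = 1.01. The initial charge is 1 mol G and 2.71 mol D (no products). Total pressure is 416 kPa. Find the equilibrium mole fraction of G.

Take 1 mol G as basis and let X be its fractional conversion, so ξ = X.
Mole table: n_G = 1 − X; n_D = 2.71 − X; n_E = 2X.
Total moles n_T = 3.71 (Δν = 0, constant).
Mole fractions y_i = n_i/n_T; Kp = p_E^2 / (p_G p_D) with p_i = y_i·P.
Setting this equal to 1.01 and taking the physical root (0 < X < 1) gives X = 0.517.
Then n_G = 0.483, n_T = 3.71, so y_G = 0.130.

y_G = 0.130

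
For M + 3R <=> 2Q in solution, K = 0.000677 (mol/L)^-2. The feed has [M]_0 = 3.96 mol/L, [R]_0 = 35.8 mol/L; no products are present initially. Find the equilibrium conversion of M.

Let X = conversion of M; extent ξ = 3.96·X mol/L.
Concentrations: [M] = 3.96 − 3.96X; [R] = 35.8 − 11.9X; [Q] = 7.92X.
K = [Q]^2 / ([M] [R]^3).
Solving K = 0.000677 for X ∈ (0,1): X = 0.616.

X = 0.616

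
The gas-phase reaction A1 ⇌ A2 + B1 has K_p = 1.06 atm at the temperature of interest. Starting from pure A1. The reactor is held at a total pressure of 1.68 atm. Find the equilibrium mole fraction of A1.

y_A1 = 0.233

Let X = conversion of A1 (basis 1 mol A1); extent of reaction ξ = X.
Moles: n_A1 = 1 − X; n_A2 = X; n_B1 = X.
Summing: n_T = 1 + X.
y_i = n_i/n_T, p_i = y_i·P. K_p = p_A2 p_B1 / (p_A1).
Equating to 1.06 atm and solving on 0 < X < 1: X = 0.622.
Then n_A1 = 0.378, n_T = 1.62, so y_A1 = 0.233.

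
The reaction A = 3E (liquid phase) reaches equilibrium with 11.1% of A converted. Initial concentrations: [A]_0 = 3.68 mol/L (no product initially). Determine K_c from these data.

K_c = 0.563 (mol/L)^2

Let X = conversion of A.
Concentrations: [A] = 3.68 − 3.68X; [E] = 11X.
At X = 0.111: [A] = 3.27, [E] = 1.23.
K_c = [E]^3 / ([A]) = 0.563 (mol/L)^2.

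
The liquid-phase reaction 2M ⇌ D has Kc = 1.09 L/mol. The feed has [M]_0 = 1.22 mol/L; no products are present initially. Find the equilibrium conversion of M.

Let X = conversion of M; extent ξ = 1.22X/2 mol/L.
Concentrations: [M] = 1.22 − 1.22X; [D] = 0.61X.
Kc = [D] / ([M]^2).
Equating to 1.09 L/mol: the physical root is X = 0.547.

X = 0.547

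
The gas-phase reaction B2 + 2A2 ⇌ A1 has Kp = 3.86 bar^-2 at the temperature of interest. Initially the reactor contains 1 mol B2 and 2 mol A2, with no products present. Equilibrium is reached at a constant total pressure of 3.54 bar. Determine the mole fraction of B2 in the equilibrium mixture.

y_B2 = 0.143

Let X = conversion of B2 (basis 1 mol B2); extent of reaction ξ = X.
Mole table: n_B2 = 1 − X; n_A2 = 2 − 2X; n_A1 = X.
Total moles n_T = 3 − 2X.
y_i = n_i/n_T, p_i = y_i·P. Kp = p_A1 / (p_B2 p_A2^2).
Setting this equal to 3.86 bar^-2 and taking the physical root (0 < X < 1) gives X = 0.799.
Then n_B2 = 0.201, n_T = 1.4, so y_B2 = 0.143.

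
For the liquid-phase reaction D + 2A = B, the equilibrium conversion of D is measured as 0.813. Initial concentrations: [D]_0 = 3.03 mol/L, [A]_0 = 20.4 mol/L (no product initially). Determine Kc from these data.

Kc = 0.0182 (mol/L)^-2

Let X = conversion of D.
Concentrations: [D] = 3.03 − 3.03X; [A] = 20.4 − 6.06X; [B] = 3.03X.
At X = 0.813: [D] = 0.567, [A] = 15.5, [B] = 2.46.
Kc = [B] / ([D] [A]^2) = 0.0182 (mol/L)^-2.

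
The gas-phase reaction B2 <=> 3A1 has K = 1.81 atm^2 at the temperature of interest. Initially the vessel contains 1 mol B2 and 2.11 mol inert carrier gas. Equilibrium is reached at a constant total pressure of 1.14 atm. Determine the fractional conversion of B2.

X = 0.687

Basis: 1 mol B2 initially; let X = conversion of B2. Extent ξ = X.
Moles: n_B2 = 1 − X; n_A1 = 3X; n_I = 2.11 (inert).
Total moles n_T = 3.11 + 2X.
y_i = n_i/n_T, p_i = y_i·P. K = p_A1^3 / (p_B2).
Substituting and setting equal to 1.81 atm^2 gives a polynomial in X; the root in (0,1) is X = 0.687.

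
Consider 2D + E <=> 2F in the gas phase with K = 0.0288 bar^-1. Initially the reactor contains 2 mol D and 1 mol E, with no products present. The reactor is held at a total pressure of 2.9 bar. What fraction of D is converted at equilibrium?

X = 0.137

Basis: 2 mol D initially; let X = conversion of D. Extent ξ = X.
Species balance: n_D = 2 − 2X; n_E = 1 − X; n_F = 2X.
Summing: n_T = 3 − X.
Mole fractions y_i = n_i/n_T; K = p_F^2 / (p_D^2 p_E) with p_i = y_i·P.
Equating to 0.0288 bar^-1 and solving on 0 < X < 1: X = 0.137.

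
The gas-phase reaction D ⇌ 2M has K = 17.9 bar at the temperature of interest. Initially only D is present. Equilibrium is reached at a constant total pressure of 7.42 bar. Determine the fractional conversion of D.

X = 0.613

Take 1 mol D as basis and let X be its fractional conversion, so ξ = X.
Mole table: n_D = 1 − X; n_M = 2X.
Summing: n_T = 1 + X.
Mole fractions y_i = n_i/n_T; K = p_M^2 / (p_D) with p_i = y_i·P.
This yields a degree-2 equation in X; solving on (0,1), X = 0.613.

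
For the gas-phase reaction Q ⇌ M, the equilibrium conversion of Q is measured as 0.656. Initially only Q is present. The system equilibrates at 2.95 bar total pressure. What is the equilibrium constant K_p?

Let X = conversion of Q (basis 1 mol Q); extent of reaction ξ = X.
Mole table: n_Q = 1 − X; n_M = X.
Total moles n_T = 1 (Δν = 0, constant).
At X = 0.656: n_Q = 0.344, n_M = 0.656, n_T = 1.
p_i = (n_i/n_T)·P. K_p = p_M / (p_Q) = 1.91.

K_p = 1.91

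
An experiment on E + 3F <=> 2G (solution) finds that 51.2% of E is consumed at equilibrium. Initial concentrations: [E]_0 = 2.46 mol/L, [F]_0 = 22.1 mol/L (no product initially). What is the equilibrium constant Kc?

Kc = 0.000859 (mol/L)^-2

Let X = conversion of E.
Concentrations: [E] = 2.46 − 2.46X; [F] = 22.1 − 7.38X; [G] = 4.92X.
At X = 0.512: [E] = 1.2, [F] = 18.3, [G] = 2.52.
Kc = [G]^2 / ([E] [F]^3) = 0.000859 (mol/L)^-2.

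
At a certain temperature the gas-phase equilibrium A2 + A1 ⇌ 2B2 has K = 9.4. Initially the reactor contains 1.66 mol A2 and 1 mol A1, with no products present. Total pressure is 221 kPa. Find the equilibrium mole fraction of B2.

y_B2 = 0.559

Take 1 mol A1 as basis and let X be its fractional conversion, so ξ = X.
At extent ξ: n_A2 = 1.66 − X; n_A1 = 1 − X; n_B2 = 2X.
n_T stays at 2.66 (no change in mole number).
Mole fractions y_i = n_i/n_T; K = p_B2^2 / (p_A2 p_A1) with p_i = y_i·P.
This yields a degree-2 equation in X; solving on (0,1), X = 0.743.
Then n_B2 = 1.49, n_T = 2.66, so y_B2 = 0.559.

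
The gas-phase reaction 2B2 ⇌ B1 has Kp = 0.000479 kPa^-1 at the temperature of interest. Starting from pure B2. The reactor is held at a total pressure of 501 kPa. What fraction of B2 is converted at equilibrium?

Let X = conversion of B2 (basis 1 mol B2); extent of reaction ξ = 0.5X.
Species balance: n_B2 = 1 − X; n_B1 = 0.5X.
Summing: n_T = 1 − 0.5X.
y_i = n_i/n_T, p_i = y_i·P. Kp = p_B1 / (p_B2^2).
Setting this equal to 0.000479 kPa^-1 and taking the physical root (0 < X < 1) gives X = 0.286.

X = 0.286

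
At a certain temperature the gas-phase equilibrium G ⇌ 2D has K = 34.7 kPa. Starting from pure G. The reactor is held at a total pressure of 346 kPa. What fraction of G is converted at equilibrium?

X = 0.156

Take 1 mol G as basis and let X be its fractional conversion, so ξ = X.
Species balance: n_G = 1 − X; n_D = 2X.
Total moles n_T = 1 + X.
With p_i = (n_i/n_T)P, K = p_D^2 / (p_G).
This yields a degree-2 equation in X; solving on (0,1), X = 0.156.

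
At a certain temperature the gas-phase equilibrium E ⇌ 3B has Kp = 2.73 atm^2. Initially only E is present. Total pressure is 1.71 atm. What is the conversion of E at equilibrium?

X = 0.407

Take 1 mol E as basis and let X be its fractional conversion, so ξ = X.
At extent ξ: n_E = 1 − X; n_B = 3X.
n_T = Σnᵢ = 1 + 2X.
y_i = n_i/n_T, p_i = y_i·P. Kp = p_B^3 / (p_E).
Equating to 2.73 atm^2 and solving on 0 < X < 1: X = 0.407.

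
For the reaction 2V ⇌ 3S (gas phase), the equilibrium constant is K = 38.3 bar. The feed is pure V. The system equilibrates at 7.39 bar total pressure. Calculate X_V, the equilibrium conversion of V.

X = 0.640

Take 1 mol V as basis and let X be its fractional conversion, so ξ = 0.5X.
Moles: n_V = 1 − X; n_S = 1.5X.
n_T = Σnᵢ = 1 + 0.5X.
y_i = n_i/n_T, p_i = y_i·P. K = p_S^3 / (p_V^2).
Equating to 38.3 bar and solving on 0 < X < 1: X = 0.640.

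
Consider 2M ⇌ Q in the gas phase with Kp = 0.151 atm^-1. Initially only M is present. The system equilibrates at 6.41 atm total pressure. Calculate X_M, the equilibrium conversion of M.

Basis: 1 mol M initially; let X = conversion of M. Extent ξ = 0.5X.
Mole table: n_M = 1 − X; n_Q = 0.5X.
Summing: n_T = 1 − 0.5X.
With p_i = (n_i/n_T)P, Kp = p_Q / (p_M^2).
Setting this equal to 0.151 atm^-1 and taking the physical root (0 < X < 1) gives X = 0.547.

X = 0.547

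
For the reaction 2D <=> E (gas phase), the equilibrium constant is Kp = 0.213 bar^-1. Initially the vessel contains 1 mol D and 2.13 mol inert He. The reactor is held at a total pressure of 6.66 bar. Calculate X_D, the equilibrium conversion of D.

X = 0.376

Let X = conversion of D (basis 1 mol D); extent of reaction ξ = 0.5X.
At extent ξ: n_D = 1 − X; n_E = 0.5X; n_I = 2.13 (inert).
Total moles n_T = 3.13 − 0.5X.
Mole fractions y_i = n_i/n_T; Kp = p_E / (p_D^2) with p_i = y_i·P.
Equating to 0.213 bar^-1 and solving on 0 < X < 1: X = 0.376.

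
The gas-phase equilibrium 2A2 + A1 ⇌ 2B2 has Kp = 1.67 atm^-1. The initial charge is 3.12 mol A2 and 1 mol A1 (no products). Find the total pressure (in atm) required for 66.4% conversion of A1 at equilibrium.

P = 3.38 atm

Let X = conversion of A1 (basis 1 mol A1); extent of reaction ξ = X.
Mole table: n_A2 = 3.12 − 2X; n_A1 = 1 − X; n_B2 = 2X.
Summing: n_T = 4.12 − X.
Kp = p_B2^2 / (p_A2^2 p_A1) with p_i = (n_i/n_T)·P.
At X = 0.664: the mole-fraction product g(X) = Π y_i^ν_i = 5.649. Since Kp = g(X)·P^{-1}, P = (g/Kp)^(1/1) = (5.649/1.67)^(1/1) = 3.38 atm.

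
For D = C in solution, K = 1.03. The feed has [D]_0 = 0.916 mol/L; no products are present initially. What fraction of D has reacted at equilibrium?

X = 0.507

Let X = conversion of D; extent ξ = 0.916·X mol/L.
Concentrations: [D] = 0.916 − 0.916X; [C] = 0.916X.
K = [C] / ([D]).
Equating to 1.03: the physical root is X = 0.507.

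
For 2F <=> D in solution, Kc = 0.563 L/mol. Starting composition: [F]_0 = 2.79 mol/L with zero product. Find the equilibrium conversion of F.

Let X = conversion of F; extent ξ = 2.79X/2 mol/L.
Concentrations: [F] = 2.79 − 2.79X; [D] = 1.4X.
Kc = [D] / ([F]^2).
Solving Kc = 0.563 for X ∈ (0,1): X = 0.573.

X = 0.573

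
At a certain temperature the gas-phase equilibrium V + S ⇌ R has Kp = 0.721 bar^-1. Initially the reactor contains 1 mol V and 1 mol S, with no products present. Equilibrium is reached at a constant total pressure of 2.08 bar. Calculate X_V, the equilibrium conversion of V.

Basis: 1 mol V initially; let X = conversion of V. Extent ξ = X.
Mole table: n_V = 1 − X; n_S = 1 − X; n_R = X.
n_T = Σnᵢ = 2 − X.
y_i = n_i/n_T, p_i = y_i·P. Kp = p_R / (p_V p_S).
Substituting and setting equal to 0.721 bar^-1 gives a polynomial in X; the root in (0,1) is X = 0.368.

X = 0.368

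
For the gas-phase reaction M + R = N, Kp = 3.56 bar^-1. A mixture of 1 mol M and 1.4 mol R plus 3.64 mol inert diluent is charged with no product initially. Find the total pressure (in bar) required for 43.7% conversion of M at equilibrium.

P = 1.27 bar

Take 1 mol M as basis and let X be its fractional conversion, so ξ = X.
At extent ξ: n_M = 1 − X; n_R = 1.4 − X; n_N = X; n_I = 3.64 (inert).
Summing: n_T = 6.04 − X.
Kp = p_N / (p_M p_R) with p_i = (n_i/n_T)·P.
At X = 0.437: the mole-fraction product g(X) = Π y_i^ν_i = 4.516. Since Kp = g(X)·P^{-1}, P = (g/Kp)^(1/1) = (4.516/3.56)^(1/1) = 1.27 bar.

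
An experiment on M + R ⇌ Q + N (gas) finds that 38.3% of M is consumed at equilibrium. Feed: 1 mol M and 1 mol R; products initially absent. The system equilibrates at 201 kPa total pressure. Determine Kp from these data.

Basis: 1 mol M initially; let X = conversion of M. Extent ξ = X.
At extent ξ: n_M = 1 − X; n_R = 1 − X; n_Q = X; n_N = X.
Total moles n_T = 2 (Δν = 0, constant).
At X = 0.383: n_M = 0.617, n_R = 0.617, n_Q = 0.383, n_N = 0.383, n_T = 2.
p_i = (n_i/n_T)·P. Kp = p_Q p_N / (p_M p_R) = 0.385.

Kp = 0.385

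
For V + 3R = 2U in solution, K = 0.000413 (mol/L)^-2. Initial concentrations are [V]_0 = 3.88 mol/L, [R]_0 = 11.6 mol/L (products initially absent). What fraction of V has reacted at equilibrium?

X = 0.148

Let X = conversion of V; extent ξ = 3.88·X mol/L.
Concentrations: [V] = 3.88 − 3.88X; [R] = 11.6 − 11.6X; [U] = 7.76X.
K = [U]^2 / ([V] [R]^3).
Setting equal to 0.000413 and solving for X on (0,1) gives X = 0.148.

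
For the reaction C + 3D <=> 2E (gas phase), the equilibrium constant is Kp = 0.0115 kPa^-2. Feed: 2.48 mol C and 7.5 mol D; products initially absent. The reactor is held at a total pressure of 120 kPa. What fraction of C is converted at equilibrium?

X = 0.767

Basis: 2.48 mol C initially; let X = conversion of C. Extent ξ = 2.48X.
Species balance: n_C = 2.48 − 2.48X; n_D = 7.5 − 7.44X; n_E = 4.96X.
Total moles n_T = 9.98 − 4.96X.
Mole fractions y_i = n_i/n_T; Kp = p_E^2 / (p_C p_D^3) with p_i = y_i·P.
Substituting and setting equal to 0.0115 kPa^-2 gives a polynomial in X; the root in (0,1) is X = 0.767.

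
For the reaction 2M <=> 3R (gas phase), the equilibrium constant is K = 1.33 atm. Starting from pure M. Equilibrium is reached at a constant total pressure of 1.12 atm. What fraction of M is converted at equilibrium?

X = 0.487

Take 1 mol M as basis and let X be its fractional conversion, so ξ = 0.5X.
Moles: n_M = 1 − X; n_R = 1.5X.
n_T = Σnᵢ = 1 + 0.5X.
y_i = n_i/n_T, p_i = y_i·P. K = p_R^3 / (p_M^2).
Substituting and setting equal to 1.33 atm gives a polynomial in X; the root in (0,1) is X = 0.487.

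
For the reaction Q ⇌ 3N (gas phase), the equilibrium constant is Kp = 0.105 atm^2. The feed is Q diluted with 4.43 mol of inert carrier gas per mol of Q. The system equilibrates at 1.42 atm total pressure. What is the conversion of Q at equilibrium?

X = 0.360

Take 1 mol Q as basis and let X be its fractional conversion, so ξ = X.
Moles: n_Q = 1 − X; n_N = 3X; n_I = 4.43 (inert).
n_T = Σnᵢ = 5.43 + 2X.
Mole fractions y_i = n_i/n_T; Kp = p_N^3 / (p_Q) with p_i = y_i·P.
Equating to 0.105 atm^2 and solving on 0 < X < 1: X = 0.360.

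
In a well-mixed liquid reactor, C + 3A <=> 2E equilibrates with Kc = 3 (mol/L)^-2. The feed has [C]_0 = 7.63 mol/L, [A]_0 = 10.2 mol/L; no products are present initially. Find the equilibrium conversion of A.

Let X = conversion of A; extent ξ = 10.2X/3 mol/L.
Concentrations: [C] = 7.63 − 3.4X; [A] = 10.2 − 10.2X; [E] = 6.8X.
Kc = [E]^2 / ([C] [A]^3).
Setting equal to 3 and solving for X on (0,1) gives X = 0.867.

X = 0.867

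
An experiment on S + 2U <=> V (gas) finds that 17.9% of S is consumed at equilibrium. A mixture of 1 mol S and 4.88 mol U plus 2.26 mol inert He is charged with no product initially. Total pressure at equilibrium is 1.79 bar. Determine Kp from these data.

Let X = conversion of S (basis 1 mol S); extent of reaction ξ = X.
At extent ξ: n_S = 1 − X; n_U = 4.88 − 2X; n_V = X; n_I = 2.26 (inert).
n_T = Σnᵢ = 8.14 − 2X.
At X = 0.179: n_S = 0.821, n_U = 4.52, n_V = 0.179, n_T = 7.78.
p_i = (n_i/n_T)·P. Kp = p_V / (p_S p_U^2) = 0.202 bar^-2.

Kp = 0.202 bar^-2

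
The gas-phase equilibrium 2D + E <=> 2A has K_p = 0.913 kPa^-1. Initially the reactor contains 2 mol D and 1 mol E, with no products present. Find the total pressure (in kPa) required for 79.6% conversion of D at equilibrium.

Basis: 2 mol D initially; let X = conversion of D. Extent ξ = X.
At extent ξ: n_D = 2 − 2X; n_E = 1 − X; n_A = 2X.
n_T = Σnᵢ = 3 − X.
K_p = p_A^2 / (p_D^2 p_E) with p_i = (n_i/n_T)·P.
At X = 0.796: the mole-fraction product g(X) = Π y_i^ν_i = 164.5. Since K_p = g(X)·P^{-1}, P = (g/K_p)^(1/1) = (164.5/0.913)^(1/1) = 180 kPa.

P = 180 kPa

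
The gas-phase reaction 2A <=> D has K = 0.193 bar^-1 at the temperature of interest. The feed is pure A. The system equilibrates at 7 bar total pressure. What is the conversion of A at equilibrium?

Basis: 1 mol A initially; let X = conversion of A. Extent ξ = 0.5X.
Moles: n_A = 1 − X; n_D = 0.5X.
Summing: n_T = 1 − 0.5X.
y_i = n_i/n_T, p_i = y_i·P. K = p_D / (p_A^2).
This yields a degree-2 equation in X; solving on (0,1), X = 0.605.

X = 0.605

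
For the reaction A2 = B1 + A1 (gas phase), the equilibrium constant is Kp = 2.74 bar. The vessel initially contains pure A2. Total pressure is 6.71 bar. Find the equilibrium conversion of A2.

X = 0.538

Take 1 mol A2 as basis and let X be its fractional conversion, so ξ = X.
Species balance: n_A2 = 1 − X; n_B1 = X; n_A1 = X.
Total moles n_T = 1 + X.
y_i = n_i/n_T, p_i = y_i·P. Kp = p_B1 p_A1 / (p_A2).
Setting this equal to 2.74 bar and taking the physical root (0 < X < 1) gives X = 0.538.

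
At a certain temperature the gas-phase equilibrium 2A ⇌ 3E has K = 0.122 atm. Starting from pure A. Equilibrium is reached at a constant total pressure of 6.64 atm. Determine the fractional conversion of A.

Take 1 mol A as basis and let X be its fractional conversion, so ξ = 0.5X.
At extent ξ: n_A = 1 − X; n_E = 1.5X.
Total moles n_T = 1 + 0.5X.
With p_i = (n_i/n_T)P, K = p_E^3 / (p_A^2).
This yields a degree-3 equation in X; solving on (0,1), X = 0.161.

X = 0.161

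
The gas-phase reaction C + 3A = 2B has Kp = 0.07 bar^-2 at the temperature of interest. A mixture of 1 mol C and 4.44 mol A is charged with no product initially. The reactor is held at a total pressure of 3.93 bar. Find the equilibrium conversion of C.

X = 0.456

Take 1 mol C as basis and let X be its fractional conversion, so ξ = X.
At extent ξ: n_C = 1 − X; n_A = 4.44 − 3X; n_B = 2X.
Total moles n_T = 5.44 − 2X.
Mole fractions y_i = n_i/n_T; Kp = p_B^2 / (p_C p_A^3) with p_i = y_i·P.
Setting this equal to 0.07 bar^-2 and taking the physical root (0 < X < 1) gives X = 0.456.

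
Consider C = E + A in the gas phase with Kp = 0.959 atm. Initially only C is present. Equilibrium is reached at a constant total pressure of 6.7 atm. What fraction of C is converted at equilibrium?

Let X = conversion of C (basis 1 mol C); extent of reaction ξ = X.
Species balance: n_C = 1 − X; n_E = X; n_A = X.
Summing: n_T = 1 + X.
With p_i = (n_i/n_T)P, Kp = p_E p_A / (p_C).
This yields a degree-2 equation in X; solving on (0,1), X = 0.354.

X = 0.354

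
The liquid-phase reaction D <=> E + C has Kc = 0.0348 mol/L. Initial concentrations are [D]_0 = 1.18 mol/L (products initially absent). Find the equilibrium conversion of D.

Let X = conversion of D; extent ξ = 1.18·X mol/L.
Concentrations: [D] = 1.18 − 1.18X; [E] = 1.18X; [C] = 1.18X.
Kc = [E] [C] / ([D]).
Solving Kc = 0.0348 for X ∈ (0,1): X = 0.158.

X = 0.158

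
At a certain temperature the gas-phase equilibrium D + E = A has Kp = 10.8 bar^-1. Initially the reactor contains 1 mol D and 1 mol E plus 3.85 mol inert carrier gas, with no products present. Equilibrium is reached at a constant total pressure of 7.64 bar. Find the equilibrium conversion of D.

Basis: 1 mol D initially; let X = conversion of D. Extent ξ = X.
Species balance: n_D = 1 − X; n_E = 1 − X; n_A = X; n_I = 3.85 (inert).
Total moles n_T = 5.85 − X.
y_i = n_i/n_T, p_i = y_i·P. Kp = p_A / (p_D p_E).
Substituting and setting equal to 10.8 bar^-1 gives a polynomial in X; the root in (0,1) is X = 0.781.

X = 0.781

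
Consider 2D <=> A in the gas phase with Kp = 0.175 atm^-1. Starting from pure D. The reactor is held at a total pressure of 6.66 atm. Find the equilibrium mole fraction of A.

Take 1 mol D as basis and let X be its fractional conversion, so ξ = 0.5X.
Moles: n_D = 1 − X; n_A = 0.5X.
Summing: n_T = 1 − 0.5X.
y_i = n_i/n_T, p_i = y_i·P. Kp = p_A / (p_D^2).
Substituting and setting equal to 0.175 atm^-1 gives a polynomial in X; the root in (0,1) is X = 0.580.
Then n_A = 0.29, n_T = 0.71, so y_A = 0.408.

y_A = 0.408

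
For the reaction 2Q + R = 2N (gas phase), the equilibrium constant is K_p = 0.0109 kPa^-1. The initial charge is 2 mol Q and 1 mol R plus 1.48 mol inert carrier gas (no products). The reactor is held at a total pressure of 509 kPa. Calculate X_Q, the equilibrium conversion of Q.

Take 2 mol Q as basis and let X be its fractional conversion, so ξ = X.
Mole table: n_Q = 2 − 2X; n_R = 1 − X; n_N = 2X; n_I = 1.48 (inert).
n_T = Σnᵢ = 4.48 − X.
y_i = n_i/n_T, p_i = y_i·P. K_p = p_N^2 / (p_Q^2 p_R).
This yields a degree-3 equation in X; solving on (0,1), X = 0.463.

X = 0.463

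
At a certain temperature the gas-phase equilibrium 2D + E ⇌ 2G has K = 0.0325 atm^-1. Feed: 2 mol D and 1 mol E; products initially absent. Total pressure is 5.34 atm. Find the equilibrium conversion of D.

Basis: 2 mol D initially; let X = conversion of D. Extent ξ = X.
Moles: n_D = 2 − 2X; n_E = 1 − X; n_G = 2X.
Total moles n_T = 3 − X.
Mole fractions y_i = n_i/n_T; K = p_G^2 / (p_D^2 p_E) with p_i = y_i·P.
Setting this equal to 0.0325 atm^-1 and taking the physical root (0 < X < 1) gives X = 0.183.

X = 0.183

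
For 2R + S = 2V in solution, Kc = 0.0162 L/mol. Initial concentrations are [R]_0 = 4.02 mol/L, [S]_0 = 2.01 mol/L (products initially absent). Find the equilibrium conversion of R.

X = 0.143

Let X = conversion of R; extent ξ = 4.02X/2 mol/L.
Concentrations: [R] = 4.02 − 4.02X; [S] = 2.01 − 2.01X; [V] = 4.02X.
Kc = [V]^2 / ([R]^2 [S]).
Equating to 0.0162 L/mol: the physical root is X = 0.143.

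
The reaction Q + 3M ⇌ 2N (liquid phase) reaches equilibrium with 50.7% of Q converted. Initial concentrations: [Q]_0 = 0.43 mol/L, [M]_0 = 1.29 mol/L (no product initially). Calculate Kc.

Kc = 3.49 (mol/L)^-2

Let X = conversion of Q.
Concentrations: [Q] = 0.43 − 0.43X; [M] = 1.29 − 1.29X; [N] = 0.86X.
At X = 0.507: [Q] = 0.212, [M] = 0.636, [N] = 0.436.
Kc = [N]^2 / ([Q] [M]^3) = 3.49 (mol/L)^-2.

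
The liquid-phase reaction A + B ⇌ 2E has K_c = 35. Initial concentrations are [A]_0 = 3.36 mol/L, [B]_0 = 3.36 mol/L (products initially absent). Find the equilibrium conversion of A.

X = 0.747

Let X = conversion of A; extent ξ = 3.36·X mol/L.
Concentrations: [A] = 3.36 − 3.36X; [B] = 3.36 − 3.36X; [E] = 6.72X.
K_c = [E]^2 / ([A] [B]).
Solving K_c = 35 for X ∈ (0,1): X = 0.747.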